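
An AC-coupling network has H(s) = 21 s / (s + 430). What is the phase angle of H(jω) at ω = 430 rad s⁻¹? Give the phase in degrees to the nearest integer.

45°

∠(j430) = 90.00°
∠(j430 + 430) = arctan(430/430) = 45.00°
∠H(j430) = 90.00° − 45.00° = 45.00°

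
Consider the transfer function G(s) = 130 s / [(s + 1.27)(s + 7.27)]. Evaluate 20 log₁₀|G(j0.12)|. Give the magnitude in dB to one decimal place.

|j0.12| = 0.12
|j0.12 + 1.27| = √(0.12² + 1.27²) = 1.276
|j0.12 + 7.27| = √(0.12² + 7.27²) = 7.271
|G(j0.12)| = 130 × 0.12 / (1.276 × 7.271) = 1.6819
20 log₁₀(1.6819) = 4.52 dB

4.5 dB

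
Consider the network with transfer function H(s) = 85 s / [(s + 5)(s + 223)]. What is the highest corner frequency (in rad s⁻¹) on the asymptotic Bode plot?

223 rad s⁻¹

Break frequencies occur at each pole and zero magnitude: 5 rad s⁻¹, 223 rad s⁻¹.
The highest is 223 rad s⁻¹.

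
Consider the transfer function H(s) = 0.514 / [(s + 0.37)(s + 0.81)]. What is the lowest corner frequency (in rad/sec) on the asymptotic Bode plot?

Break frequencies occur at each pole and zero magnitude: 0.37 rad/sec, 0.81 rad/sec.
The lowest is 0.37 rad/sec.

0.37 rad/sec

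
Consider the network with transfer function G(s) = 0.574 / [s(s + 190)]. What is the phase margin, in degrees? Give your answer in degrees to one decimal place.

90.0 deg

Gain crossover: |G(jω)| = 1 at ω ≈ 0.00302 rad s⁻¹.
∠G(j0.00302) = −90° − arctan(0.00302/190) ≈ -90.00°
PM = 180° + (-90.00°) = 90.00°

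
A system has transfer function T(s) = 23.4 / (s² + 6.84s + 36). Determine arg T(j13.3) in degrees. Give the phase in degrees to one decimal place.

-147.1°

∠[(j13.3)² + 6.84(j13.3) + 36] = ∠[-140.89 + j90.972] = 147.15°
∠T(j13.3) = −147.15° = -147.15°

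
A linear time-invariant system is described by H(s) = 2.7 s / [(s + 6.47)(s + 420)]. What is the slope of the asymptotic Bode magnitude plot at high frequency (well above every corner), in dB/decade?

With 1 zero and 2 poles, the high-frequency asymptotic slope is 20 × (1 − 2) = -20 dB/decade.

-20 dB/decade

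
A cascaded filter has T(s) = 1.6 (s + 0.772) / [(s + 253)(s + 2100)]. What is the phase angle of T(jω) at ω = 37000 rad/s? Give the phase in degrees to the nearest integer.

∠(j37000 + 0.772) = arctan(37000/0.772) = 90.00°
∠(j37000 + 253) = arctan(37000/253) = 89.61°
∠(j37000 + 2100) = arctan(37000/2100) = 86.75°
∠T(j37000) = 90.00° − (89.61° + 86.75°) = -86.36°

-86°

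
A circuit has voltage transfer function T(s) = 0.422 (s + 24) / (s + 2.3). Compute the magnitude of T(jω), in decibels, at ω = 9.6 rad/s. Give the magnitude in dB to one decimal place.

0.9 dB

|j9.6 + 24| = √(9.6² + 24²) = 25.85
|j9.6 + 2.3| = √(9.6² + 2.3²) = 9.872
|T(j9.6)| = 0.422 × 25.85 / 9.872 = 1.105
20 log₁₀(1.105) = 0.87 dB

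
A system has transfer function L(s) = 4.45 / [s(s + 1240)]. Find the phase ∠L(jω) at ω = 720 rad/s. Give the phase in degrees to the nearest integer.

-120°

∠(j720 + 1240) = arctan(720/1240) = 30.14°
∠(j720) = 90.00°
∠L(j720) = − (30.14° + 90.00°) = -120.14°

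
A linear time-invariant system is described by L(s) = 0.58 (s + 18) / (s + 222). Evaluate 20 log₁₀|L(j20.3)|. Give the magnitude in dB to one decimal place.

|j20.3 + 18| = √(20.3² + 18²) = 27.13
|j20.3 + 222| = √(20.3² + 222²) = 222.9
|L(j20.3)| = 0.58 × 27.13 / 222.9 = 0.070588
20 log₁₀(0.070588) = -23.03 dB

-23.0 dB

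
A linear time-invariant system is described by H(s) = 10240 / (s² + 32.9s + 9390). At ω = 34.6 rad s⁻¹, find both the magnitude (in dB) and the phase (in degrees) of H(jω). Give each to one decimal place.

|(j34.6)² + 32.9(j34.6) + 9390| = |8192.8 + j1138.3| = 8272
|H(j34.6)| = 10240 / 8272 = 1.238
20 log₁₀(1.238) = 1.85 dB
∠[(j34.6)² + 32.9(j34.6) + 9390] = ∠[8192.8 + j1138.3] = 7.91°
∠H(j34.6) = −7.91° = -7.91°

|H| = 1.9 dB, ∠H = -7.9°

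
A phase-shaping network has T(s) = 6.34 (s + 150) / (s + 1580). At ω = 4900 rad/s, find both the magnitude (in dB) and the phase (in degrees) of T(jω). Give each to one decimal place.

|T| = 15.6 dB, ∠T = 16.1°

|j4900 + 150| = √(4900² + 150²) = 4902
|j4900 + 1580| = √(4900² + 1580²) = 5148
|T(j4900)| = 6.34 × 4902 / 5148 = 6.0369
20 log₁₀(6.0369) = 15.62 dB
∠(j4900 + 150) = arctan(4900/150) = 88.25°
∠(j4900 + 1580) = arctan(4900/1580) = 72.13°
∠T(j4900) = 88.25° − 72.13° = 16.12°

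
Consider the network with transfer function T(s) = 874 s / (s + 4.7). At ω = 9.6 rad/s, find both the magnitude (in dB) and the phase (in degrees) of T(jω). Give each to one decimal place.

|T| = 57.9 dB, ∠T = 26.1°

|j9.6| = 9.6
|j9.6 + 4.7| = √(9.6² + 4.7²) = 10.69
|T(j9.6)| = 874 × 9.6 / 10.69 = 784.97
20 log₁₀(784.97) = 57.90 dB
∠(j9.6) = 90.00°
∠(j9.6 + 4.7) = arctan(9.6/4.7) = 63.91°
∠T(j9.6) = 90.00° − 63.91° = 26.09°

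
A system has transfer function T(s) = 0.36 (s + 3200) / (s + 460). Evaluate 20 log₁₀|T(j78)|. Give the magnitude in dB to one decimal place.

|j78 + 3200| = √(78² + 3200²) = 3201
|j78 + 460| = √(78² + 460²) = 466.6
|T(j78)| = 0.36 × 3201 / 466.6 = 2.4698
20 log₁₀(2.4698) = 7.85 dB

7.9 dB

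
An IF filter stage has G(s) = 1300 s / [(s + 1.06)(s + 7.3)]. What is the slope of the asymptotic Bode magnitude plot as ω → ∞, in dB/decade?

With 1 zero and 2 poles, the high-frequency asymptotic slope is 20 × (1 − 2) = -20 dB/decade.

-20 dB/decade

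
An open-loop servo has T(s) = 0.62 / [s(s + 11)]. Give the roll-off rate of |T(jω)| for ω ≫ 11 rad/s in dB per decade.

-40 dB/decade

With 0 zeros and 2 poles, the high-frequency asymptotic slope is 20 × (0 − 2) = -40 dB/decade.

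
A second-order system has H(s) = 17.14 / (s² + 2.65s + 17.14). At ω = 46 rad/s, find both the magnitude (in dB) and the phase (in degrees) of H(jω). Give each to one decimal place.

|(j46)² + 2.65(j46) + 17.14| = |-2098.9 + j121.9| = 2102
|H(j46)| = 17.14 / 2102 = 0.0081526
20 log₁₀(0.0081526) = -41.77 dB
∠[(j46)² + 2.65(j46) + 17.14] = ∠[-2098.9 + j121.9] = 176.68°
∠H(j46) = −176.68° = -176.68°

|H| = -41.8 dB, ∠H = -176.7°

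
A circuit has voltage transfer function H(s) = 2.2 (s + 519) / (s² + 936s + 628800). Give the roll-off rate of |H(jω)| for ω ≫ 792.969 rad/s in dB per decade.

With 1 zero and 2 poles, the high-frequency asymptotic slope is 20 × (1 − 2) = -20 dB/decade.

-20 dB/decade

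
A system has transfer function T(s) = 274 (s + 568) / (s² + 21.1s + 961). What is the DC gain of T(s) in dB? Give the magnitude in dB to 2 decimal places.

T(0) = 274 × 568 / 961 = 161.95
20 log₁₀(161.95) = 44.188 dB

44.19 dB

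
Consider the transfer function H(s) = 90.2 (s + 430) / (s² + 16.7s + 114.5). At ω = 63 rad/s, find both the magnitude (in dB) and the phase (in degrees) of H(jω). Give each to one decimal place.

|j63 + 430| = √(63² + 430²) = 434.6
|(j63)² + 16.7(j63) + 114.5| = |-3854.5 + j1052.1| = 3996
|H(j63)| = 90.2 × 434.6 / 3996 = 9.811
20 log₁₀(9.811) = 19.83 dB
∠(j63 + 430) = arctan(63/430) = 8.34°
∠[(j63)² + 16.7(j63) + 114.5] = ∠[-3854.5 + j1052.1] = 164.73°
∠H(j63) = 8.34° − 164.73° = -156.40°

|H| = 19.8 dB, ∠H = -156.4°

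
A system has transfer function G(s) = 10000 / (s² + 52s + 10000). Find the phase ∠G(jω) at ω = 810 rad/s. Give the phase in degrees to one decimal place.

∠[(j810)² + 52(j810) + 10000] = ∠[-6.461e+05 + j42120] = 176.27°
∠G(j810) = −176.27° = -176.27°

-176.3°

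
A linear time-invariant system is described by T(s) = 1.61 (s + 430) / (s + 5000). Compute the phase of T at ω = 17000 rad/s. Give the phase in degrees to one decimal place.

14.9°

∠(j17000 + 430) = arctan(17000/430) = 88.55°
∠(j17000 + 5000) = arctan(17000/5000) = 73.61°
∠T(j17000) = 88.55° − 73.61° = 14.94°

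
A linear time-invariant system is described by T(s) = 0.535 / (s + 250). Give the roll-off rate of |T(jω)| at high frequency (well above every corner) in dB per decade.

-20 dB/decade

With 0 zeros and 1 pole, the high-frequency asymptotic slope is 20 × (0 − 1) = -20 dB/decade.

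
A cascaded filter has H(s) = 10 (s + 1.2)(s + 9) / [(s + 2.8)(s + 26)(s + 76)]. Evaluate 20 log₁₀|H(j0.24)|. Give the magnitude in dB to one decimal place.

|j0.24 + 1.2| = √(0.24² + 1.2²) = 1.224
|j0.24 + 9| = √(0.24² + 9²) = 9.003
|j0.24 + 2.8| = √(0.24² + 2.8²) = 2.81
|j0.24 + 26| = √(0.24² + 26²) = 26
|j0.24 + 76| = √(0.24² + 76²) = 76
|H(j0.24)| = 10 × 1.224 × 9.003 / (2.81 × 26 × 76) = 0.01984
20 log₁₀(0.01984) = -34.05 dB

-34.0 dB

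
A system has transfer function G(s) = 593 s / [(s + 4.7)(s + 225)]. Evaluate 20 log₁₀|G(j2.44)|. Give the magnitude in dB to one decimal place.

|j2.44| = 2.44
|j2.44 + 4.7| = √(2.44² + 4.7²) = 5.296
|j2.44 + 225| = √(2.44² + 225²) = 225
|G(j2.44)| = 593 × 2.44 / (5.296 × 225) = 1.2143
20 log₁₀(1.2143) = 1.69 dB

1.7 dB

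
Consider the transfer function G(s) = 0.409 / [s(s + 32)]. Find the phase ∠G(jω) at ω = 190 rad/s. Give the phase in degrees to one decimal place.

∠(j190 + 32) = arctan(190/32) = 80.44°
∠(j190) = 90.00°
∠G(j190) = − (80.44° + 90.00°) = -170.44°

-170.4°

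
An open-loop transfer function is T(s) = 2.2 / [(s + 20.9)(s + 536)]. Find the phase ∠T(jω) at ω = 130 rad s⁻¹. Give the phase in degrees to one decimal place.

∠(j130 + 20.9) = arctan(130/20.9) = 80.87°
∠(j130 + 536) = arctan(130/536) = 13.63°
∠T(j130) = − (80.87° + 13.63°) = -94.50°

-94.5 deg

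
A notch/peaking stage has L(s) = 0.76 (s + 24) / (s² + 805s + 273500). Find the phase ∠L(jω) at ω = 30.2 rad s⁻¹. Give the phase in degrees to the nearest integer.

∠(j30.2 + 24) = arctan(30.2/24) = 51.53°
∠[(j30.2)² + 805(j30.2) + 273500] = ∠[2.7259e+05 + j24311] = 5.10°
∠L(j30.2) = 51.53° − 5.10° = 46.43°

46°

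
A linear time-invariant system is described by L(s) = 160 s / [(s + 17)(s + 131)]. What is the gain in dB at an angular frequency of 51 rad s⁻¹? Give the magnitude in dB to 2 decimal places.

|j51| = 51
|j51 + 17| = √(51² + 17²) = 53.76
|j51 + 131| = √(51² + 131²) = 140.6
|L(j51)| = 160 × 51 / (53.76 × 140.6) = 1.0798
20 log₁₀(1.0798) = 0.667 dB

0.67 dB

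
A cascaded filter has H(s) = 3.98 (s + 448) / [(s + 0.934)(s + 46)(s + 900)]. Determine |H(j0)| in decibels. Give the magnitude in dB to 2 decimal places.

H(0) = 3.98 × 448 / (0.934 × 46 × 900) = 0.046112
20 log₁₀(0.046112) = -26.724 dB

-26.72 dB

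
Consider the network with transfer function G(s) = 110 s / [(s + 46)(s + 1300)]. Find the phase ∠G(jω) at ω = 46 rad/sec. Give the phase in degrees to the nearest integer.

43°

∠(j46) = 90.00°
∠(j46 + 46) = arctan(46/46) = 45.00°
∠(j46 + 1300) = arctan(46/1300) = 2.03°
∠G(j46) = 90.00° − (45.00° + 2.03°) = 42.97°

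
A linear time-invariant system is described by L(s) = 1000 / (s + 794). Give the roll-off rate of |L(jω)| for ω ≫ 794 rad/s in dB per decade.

With 0 zeros and 1 pole, the high-frequency asymptotic slope is 20 × (0 − 1) = -20 dB/decade.

-20 dB/decade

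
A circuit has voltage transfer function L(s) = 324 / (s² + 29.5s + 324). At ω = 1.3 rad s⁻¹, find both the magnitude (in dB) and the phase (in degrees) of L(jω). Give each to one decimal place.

|L| = -0.0 dB, ∠L = -6.8°

|(j1.3)² + 29.5(j1.3) + 324| = |322.31 + j38.35| = 324.6
|L(j1.3)| = 324 / 324.6 = 0.9982
20 log₁₀(0.9982) = -0.02 dB
∠[(j1.3)² + 29.5(j1.3) + 324] = ∠[322.31 + j38.35] = 6.79°
∠L(j1.3) = −6.79° = -6.79°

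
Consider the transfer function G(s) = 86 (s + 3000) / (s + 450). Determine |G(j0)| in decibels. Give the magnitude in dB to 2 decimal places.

G(0) = 86 × 3000 / 450 = 573.33
20 log₁₀(573.33) = 55.168 dB

55.17 dB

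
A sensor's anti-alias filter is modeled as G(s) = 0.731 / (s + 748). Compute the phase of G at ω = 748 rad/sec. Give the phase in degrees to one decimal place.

∠(j748 + 748) = arctan(748/748) = 45.00°
∠G(j748) = −45.00° = -45.00°

-45.0°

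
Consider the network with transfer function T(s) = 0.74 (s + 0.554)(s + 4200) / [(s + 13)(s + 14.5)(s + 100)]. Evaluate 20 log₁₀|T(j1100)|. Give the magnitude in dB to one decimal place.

-51.6 dB

|j1100 + 0.554| = √(1100² + 0.554²) = 1100
|j1100 + 4200| = √(1100² + 4200²) = 4342
|j1100 + 13| = √(1100² + 13²) = 1100
|j1100 + 14.5| = √(1100² + 14.5²) = 1100
|j1100 + 100| = √(1100² + 100²) = 1105
|T(j1100)| = 0.74 × 1100 × 4342 / (1100 × 1100 × 1105) = 0.0026439
20 log₁₀(0.0026439) = -51.56 dB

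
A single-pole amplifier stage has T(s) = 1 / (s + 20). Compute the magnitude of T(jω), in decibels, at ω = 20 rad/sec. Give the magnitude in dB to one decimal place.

|j20 + 20| = √(20² + 20²) = 28.28
|T(j20)| = 1 / 28.28 = 0.035355
20 log₁₀(0.035355) = -29.03 dB

-29.0 dB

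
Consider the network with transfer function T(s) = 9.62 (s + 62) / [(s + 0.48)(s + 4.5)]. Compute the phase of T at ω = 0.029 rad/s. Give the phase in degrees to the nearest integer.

-4°

∠(j0.029 + 62) = arctan(0.029/62) = 0.03°
∠(j0.029 + 0.48) = arctan(0.029/0.48) = 3.46°
∠(j0.029 + 4.5) = arctan(0.029/4.5) = 0.37°
∠T(j0.029) = 0.03° − (3.46° + 0.37°) = -3.80°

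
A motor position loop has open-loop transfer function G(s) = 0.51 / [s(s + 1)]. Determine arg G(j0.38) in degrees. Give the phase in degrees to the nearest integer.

∠(j0.38 + 1) = arctan(0.38/1) = 20.81°
∠(j0.38) = 90.00°
∠G(j0.38) = − (20.81° + 90.00°) = -110.81°

-111°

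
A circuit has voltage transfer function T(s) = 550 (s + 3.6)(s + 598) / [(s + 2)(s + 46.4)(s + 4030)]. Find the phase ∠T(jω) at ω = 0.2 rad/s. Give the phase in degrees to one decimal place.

-2.8°

∠(j0.2 + 3.6) = arctan(0.2/3.6) = 3.18°
∠(j0.2 + 598) = arctan(0.2/598) = 0.02°
∠(j0.2 + 2) = arctan(0.2/2) = 5.71°
∠(j0.2 + 46.4) = arctan(0.2/46.4) = 0.25°
∠(j0.2 + 4030) = arctan(0.2/4030) = 0.00°
∠T(j0.2) = 3.18° + 0.02° − (5.71° + 0.25° + 0.00°) = -2.76°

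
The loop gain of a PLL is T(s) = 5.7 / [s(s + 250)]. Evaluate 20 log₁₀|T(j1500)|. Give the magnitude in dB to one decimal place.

-112.0 dB

|j1500 + 250| = √(1500² + 250²) = 1521
|j1500| = 1500
|T(j1500)| = 5.7 / (1521 × 1500) = 2.4989e-06
20 log₁₀(2.4989e-06) = -112.05 dB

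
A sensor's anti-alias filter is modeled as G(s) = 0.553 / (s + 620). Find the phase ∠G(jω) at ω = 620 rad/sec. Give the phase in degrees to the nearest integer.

-45°

∠(j620 + 620) = arctan(620/620) = 45.00°
∠G(j620) = −45.00° = -45.00°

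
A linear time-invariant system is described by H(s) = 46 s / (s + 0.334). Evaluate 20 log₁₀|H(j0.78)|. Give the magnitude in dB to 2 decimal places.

|j0.78| = 0.78
|j0.78 + 0.334| = √(0.78² + 0.334²) = 0.8485
|H(j0.78)| = 46 × 0.78 / 0.8485 = 42.286
20 log₁₀(42.286) = 32.524 dB

32.52 dB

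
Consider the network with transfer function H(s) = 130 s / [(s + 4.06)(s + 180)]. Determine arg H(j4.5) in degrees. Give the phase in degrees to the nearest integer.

∠(j4.5) = 90.00°
∠(j4.5 + 4.06) = arctan(4.5/4.06) = 47.94°
∠(j4.5 + 180) = arctan(4.5/180) = 1.43°
∠H(j4.5) = 90.00° − (47.94° + 1.43°) = 40.63°

41°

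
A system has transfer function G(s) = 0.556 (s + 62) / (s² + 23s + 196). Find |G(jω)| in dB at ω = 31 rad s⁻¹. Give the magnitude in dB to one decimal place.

|j31 + 62| = √(31² + 62²) = 69.32
|(j31)² + 23(j31) + 196| = |-765 + j713| = 1046
|G(j31)| = 0.556 × 69.32 / 1046 = 0.036855
20 log₁₀(0.036855) = -28.67 dB

-28.7 dB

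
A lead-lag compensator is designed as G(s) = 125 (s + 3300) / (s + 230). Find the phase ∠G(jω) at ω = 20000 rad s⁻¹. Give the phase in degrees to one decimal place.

∠(j20000 + 3300) = arctan(20000/3300) = 80.63°
∠(j20000 + 230) = arctan(20000/230) = 89.34°
∠G(j20000) = 80.63° − 89.34° = -8.71°

-8.7°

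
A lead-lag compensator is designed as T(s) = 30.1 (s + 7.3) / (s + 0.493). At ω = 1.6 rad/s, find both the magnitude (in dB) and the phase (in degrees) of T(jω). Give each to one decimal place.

|j1.6 + 7.3| = √(1.6² + 7.3²) = 7.473
|j1.6 + 0.493| = √(1.6² + 0.493²) = 1.674
|T(j1.6)| = 30.1 × 7.473 / 1.674 = 134.36
20 log₁₀(134.36) = 42.57 dB
∠(j1.6 + 7.3) = arctan(1.6/7.3) = 12.36°
∠(j1.6 + 0.493) = arctan(1.6/0.493) = 72.87°
∠T(j1.6) = 12.36° − 72.87° = -60.51°

|T| = 42.6 dB, ∠T = -60.5°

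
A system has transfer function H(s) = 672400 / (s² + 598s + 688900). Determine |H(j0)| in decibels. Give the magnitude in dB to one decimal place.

H(0) = 672400 / 688900 = 0.97605
20 log₁₀(0.97605) = -0.21 dB

-0.2 dB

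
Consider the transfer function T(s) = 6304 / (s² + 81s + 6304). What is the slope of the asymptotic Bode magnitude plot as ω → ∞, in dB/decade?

-40 dB/decade

With 0 zeros and 2 poles, the high-frequency asymptotic slope is 20 × (0 − 2) = -40 dB/decade.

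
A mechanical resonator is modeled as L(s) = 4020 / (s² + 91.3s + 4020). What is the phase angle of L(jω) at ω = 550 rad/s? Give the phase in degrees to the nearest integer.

-170°

∠[(j550)² + 91.3(j550) + 4020] = ∠[-2.9848e+05 + j50215] = 170.45°
∠L(j550) = −170.45° = -170.45°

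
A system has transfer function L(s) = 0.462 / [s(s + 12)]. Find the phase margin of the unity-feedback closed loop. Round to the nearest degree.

Gain crossover: |L(jω)| = 1 at ω ≈ 0.0385 rad/s.
∠L(j0.0385) = −90° − arctan(0.0385/12) ≈ -90.18°
PM = 180° + (-90.18°) = 89.82°

90 deg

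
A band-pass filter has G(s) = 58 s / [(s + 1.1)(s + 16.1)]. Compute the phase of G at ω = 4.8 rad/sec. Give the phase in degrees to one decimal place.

-3.7°

∠(j4.8) = 90.00°
∠(j4.8 + 1.1) = arctan(4.8/1.1) = 77.09°
∠(j4.8 + 16.1) = arctan(4.8/16.1) = 16.60°
∠G(j4.8) = 90.00° − (77.09° + 16.60°) = -3.69°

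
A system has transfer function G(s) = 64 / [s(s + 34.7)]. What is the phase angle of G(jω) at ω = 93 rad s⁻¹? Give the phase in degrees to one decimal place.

-159.5°

∠(j93 + 34.7) = arctan(93/34.7) = 69.54°
∠(j93) = 90.00°
∠G(j93) = − (69.54° + 90.00°) = -159.54°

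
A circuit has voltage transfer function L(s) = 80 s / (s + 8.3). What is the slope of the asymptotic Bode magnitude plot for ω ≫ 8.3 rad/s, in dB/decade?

With 1 zero and 1 pole, the high-frequency asymptotic slope is 20 × (1 − 1) = 0 dB/decade.

0 dB/decade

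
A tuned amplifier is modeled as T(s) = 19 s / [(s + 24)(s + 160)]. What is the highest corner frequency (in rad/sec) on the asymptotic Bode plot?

160 rad/sec

Break frequencies occur at each pole and zero magnitude: 24 rad/sec, 160 rad/sec.
The highest is 160 rad/sec.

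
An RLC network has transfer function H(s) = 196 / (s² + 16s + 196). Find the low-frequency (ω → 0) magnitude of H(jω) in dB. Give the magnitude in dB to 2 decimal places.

H(0) = 196 / 196 = 1
20 log₁₀(1) = 0.000 dB

0.00 dB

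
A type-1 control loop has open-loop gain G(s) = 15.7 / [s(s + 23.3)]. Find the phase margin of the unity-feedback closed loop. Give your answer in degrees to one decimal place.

Gain crossover: |G(jω)| = 1 at ω ≈ 0.674 rad/sec.
∠G(j0.674) = −90° − arctan(0.674/23.3) ≈ -91.66°
PM = 180° + (-91.66°) = 88.34°

88.3°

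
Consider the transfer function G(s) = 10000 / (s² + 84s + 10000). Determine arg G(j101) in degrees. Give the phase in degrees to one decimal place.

∠[(j101)² + 84(j101) + 10000] = ∠[-201 + j8484] = 91.36°
∠G(j101) = −91.36° = -91.36°

-91.4°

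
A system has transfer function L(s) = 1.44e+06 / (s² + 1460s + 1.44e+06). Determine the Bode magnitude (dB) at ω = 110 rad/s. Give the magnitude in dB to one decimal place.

0.0 dB

|(j110)² + 1460(j110) + 1.44e+06| = |1.4279e+06 + j1.606e+05| = 1.437e+06
|L(j110)| = 1.44e+06 / 1.437e+06 = 1.0022
20 log₁₀(1.0022) = 0.02 dB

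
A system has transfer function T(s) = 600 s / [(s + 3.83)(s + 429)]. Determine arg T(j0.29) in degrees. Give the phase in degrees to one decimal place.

∠(j0.29) = 90.00°
∠(j0.29 + 3.83) = arctan(0.29/3.83) = 4.33°
∠(j0.29 + 429) = arctan(0.29/429) = 0.04°
∠T(j0.29) = 90.00° − (4.33° + 0.04°) = 85.63°

85.6 deg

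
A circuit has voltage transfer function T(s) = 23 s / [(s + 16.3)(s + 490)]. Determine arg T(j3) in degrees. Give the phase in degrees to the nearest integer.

∠(j3) = 90.00°
∠(j3 + 16.3) = arctan(3/16.3) = 10.43°
∠(j3 + 490) = arctan(3/490) = 0.35°
∠T(j3) = 90.00° − (10.43° + 0.35°) = 79.22°

79°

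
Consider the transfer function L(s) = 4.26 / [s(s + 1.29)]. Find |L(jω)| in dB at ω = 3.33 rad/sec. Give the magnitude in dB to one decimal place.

-8.9 dB

|j3.33 + 1.29| = √(3.33² + 1.29²) = 3.571
|j3.33| = 3.33
|L(j3.33)| = 4.26 / (3.571 × 3.33) = 0.35823
20 log₁₀(0.35823) = -8.92 dB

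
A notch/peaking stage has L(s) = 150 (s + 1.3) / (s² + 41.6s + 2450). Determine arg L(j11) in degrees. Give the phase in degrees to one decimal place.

∠(j11 + 1.3) = arctan(11/1.3) = 83.26°
∠[(j11)² + 41.6(j11) + 2450] = ∠[2329 + j457.6] = 11.12°
∠L(j11) = 83.26° − 11.12° = 72.14°

72.1°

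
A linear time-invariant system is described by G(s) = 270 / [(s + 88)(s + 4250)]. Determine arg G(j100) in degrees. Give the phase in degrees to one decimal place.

-50.0 deg

∠(j100 + 88) = arctan(100/88) = 48.65°
∠(j100 + 4250) = arctan(100/4250) = 1.35°
∠G(j100) = − (48.65° + 1.35°) = -50.00°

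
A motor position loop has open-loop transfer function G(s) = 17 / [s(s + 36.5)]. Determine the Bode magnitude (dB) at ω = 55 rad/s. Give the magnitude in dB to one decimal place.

-46.6 dB

|j55 + 36.5| = √(55² + 36.5²) = 66.01
|j55| = 55
|G(j55)| = 17 / (66.01 × 55) = 0.0046825
20 log₁₀(0.0046825) = -46.59 dB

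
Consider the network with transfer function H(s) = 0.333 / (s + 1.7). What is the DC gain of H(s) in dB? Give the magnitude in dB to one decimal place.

-14.2 dB

H(0) = 0.333 / 1.7 = 0.19588
20 log₁₀(0.19588) = -14.16 dB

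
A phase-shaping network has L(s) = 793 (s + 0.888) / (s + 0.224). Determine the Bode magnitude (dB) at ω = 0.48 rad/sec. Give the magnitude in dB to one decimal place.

63.6 dB

|j0.48 + 0.888| = √(0.48² + 0.888²) = 1.009
|j0.48 + 0.224| = √(0.48² + 0.224²) = 0.5297
|L(j0.48)| = 793 × 1.009 / 0.5297 = 1511.2
20 log₁₀(1511.2) = 63.59 dB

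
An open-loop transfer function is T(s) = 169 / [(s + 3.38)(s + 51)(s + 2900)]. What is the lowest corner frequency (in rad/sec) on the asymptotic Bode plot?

Break frequencies occur at each pole and zero magnitude: 3.38 rad/sec, 51 rad/sec, 2900 rad/sec.
The lowest is 3.38 rad/sec.

3.38 rad/sec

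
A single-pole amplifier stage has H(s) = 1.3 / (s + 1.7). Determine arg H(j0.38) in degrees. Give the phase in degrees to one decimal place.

∠(j0.38 + 1.7) = arctan(0.38/1.7) = 12.60°
∠H(j0.38) = −12.60° = -12.60°

-12.6°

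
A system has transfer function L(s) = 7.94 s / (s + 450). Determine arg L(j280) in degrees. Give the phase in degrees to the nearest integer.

∠(j280) = 90.00°
∠(j280 + 450) = arctan(280/450) = 31.89°
∠L(j280) = 90.00° − 31.89° = 58.11°

58°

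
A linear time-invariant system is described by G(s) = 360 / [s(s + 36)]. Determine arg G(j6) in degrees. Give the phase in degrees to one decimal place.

∠(j6 + 36) = arctan(6/36) = 9.46°
∠(j6) = 90.00°
∠G(j6) = − (9.46° + 90.00°) = -99.46°

-99.5 deg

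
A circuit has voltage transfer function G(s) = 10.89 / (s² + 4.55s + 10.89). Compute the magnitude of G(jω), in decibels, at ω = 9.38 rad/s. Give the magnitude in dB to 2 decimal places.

-18.16 dB

|(j9.38)² + 4.55(j9.38) + 10.89| = |-77.094 + j42.679| = 88.12
|G(j9.38)| = 10.89 / 88.12 = 0.12358
20 log₁₀(0.12358) = -18.161 dB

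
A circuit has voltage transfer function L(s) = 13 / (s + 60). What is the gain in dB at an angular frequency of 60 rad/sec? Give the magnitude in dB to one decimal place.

|j60 + 60| = √(60² + 60²) = 84.85
|L(j60)| = 13 / 84.85 = 0.15321
20 log₁₀(0.15321) = -16.29 dB

-16.3 dB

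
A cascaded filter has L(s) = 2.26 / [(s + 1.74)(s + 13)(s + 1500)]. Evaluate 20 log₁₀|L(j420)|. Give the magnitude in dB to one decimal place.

-161.7 dB

|j420 + 1.74| = √(420² + 1.74²) = 420
|j420 + 13| = √(420² + 13²) = 420.2
|j420 + 1500| = √(420² + 1500²) = 1558
|L(j420)| = 2.26 / (420 × 420.2 × 1558) = 8.2209e-09
20 log₁₀(8.2209e-09) = -161.70 dB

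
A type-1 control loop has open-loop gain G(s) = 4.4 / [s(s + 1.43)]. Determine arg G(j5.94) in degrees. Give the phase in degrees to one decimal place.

∠(j5.94 + 1.43) = arctan(5.94/1.43) = 76.46°
∠(j5.94) = 90.00°
∠G(j5.94) = − (76.46° + 90.00°) = -166.46°

-166.5°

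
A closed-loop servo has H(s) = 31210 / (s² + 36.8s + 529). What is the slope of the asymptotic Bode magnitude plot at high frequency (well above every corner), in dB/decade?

-40 dB/decade

With 0 zeros and 2 poles, the high-frequency asymptotic slope is 20 × (0 − 2) = -40 dB/decade.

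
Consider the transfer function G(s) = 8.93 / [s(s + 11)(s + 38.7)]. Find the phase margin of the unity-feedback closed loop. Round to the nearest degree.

90°

Gain crossover: |G(jω)| = 1 at ω ≈ 0.021 rad s⁻¹.
∠G(j0.021) = −90° − arctan(0.021/11) − arctan(0.021/38.7) ≈ -90.14°
PM = 180° + (-90.14°) = 89.86°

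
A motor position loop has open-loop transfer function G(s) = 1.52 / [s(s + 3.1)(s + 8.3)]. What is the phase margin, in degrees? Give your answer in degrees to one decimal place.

Gain crossover: |G(jω)| = 1 at ω ≈ 0.0591 rad/sec.
∠G(j0.0591) = −90° − arctan(0.0591/3.1) − arctan(0.0591/8.3) ≈ -91.50°
PM = 180° + (-91.50°) = 88.50°

88.5°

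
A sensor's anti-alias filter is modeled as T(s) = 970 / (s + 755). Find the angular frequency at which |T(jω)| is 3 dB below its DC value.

755 rad/s

For a single-pole low-pass, the −3 dB point is at the pole: ω = 755 rad/s.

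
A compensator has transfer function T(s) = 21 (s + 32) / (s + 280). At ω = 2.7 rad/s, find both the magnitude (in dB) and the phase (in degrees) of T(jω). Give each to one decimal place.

|j2.7 + 32| = √(2.7² + 32²) = 32.11
|j2.7 + 280| = √(2.7² + 280²) = 280
|T(j2.7)| = 21 × 32.11 / 280 = 2.4084
20 log₁₀(2.4084) = 7.63 dB
∠(j2.7 + 32) = arctan(2.7/32) = 4.82°
∠(j2.7 + 280) = arctan(2.7/280) = 0.55°
∠T(j2.7) = 4.82° − 0.55° = 4.27°

|T| = 7.6 dB, ∠T = 4.3 deg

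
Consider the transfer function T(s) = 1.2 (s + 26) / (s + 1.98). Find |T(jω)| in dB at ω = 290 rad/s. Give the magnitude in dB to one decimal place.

|j290 + 26| = √(290² + 26²) = 291.2
|j290 + 1.98| = √(290² + 1.98²) = 290
|T(j290)| = 1.2 × 291.2 / 290 = 1.2048
20 log₁₀(1.2048) = 1.62 dB

1.6 dB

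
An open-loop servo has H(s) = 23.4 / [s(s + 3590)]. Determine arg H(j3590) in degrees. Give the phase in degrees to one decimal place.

∠(j3590 + 3590) = arctan(3590/3590) = 45.00°
∠(j3590) = 90.00°
∠H(j3590) = − (45.00° + 90.00°) = -135.00°

-135.0°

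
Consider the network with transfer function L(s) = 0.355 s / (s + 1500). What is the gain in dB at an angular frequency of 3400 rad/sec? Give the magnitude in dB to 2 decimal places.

-9.77 dB

|j3400| = 3400
|j3400 + 1500| = √(3400² + 1500²) = 3716
|L(j3400)| = 0.355 × 3400 / 3716 = 0.3248
20 log₁₀(0.3248) = -9.768 dB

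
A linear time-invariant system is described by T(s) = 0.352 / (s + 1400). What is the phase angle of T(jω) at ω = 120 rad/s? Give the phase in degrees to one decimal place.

∠(j120 + 1400) = arctan(120/1400) = 4.90°
∠T(j120) = −4.90° = -4.90°

-4.9°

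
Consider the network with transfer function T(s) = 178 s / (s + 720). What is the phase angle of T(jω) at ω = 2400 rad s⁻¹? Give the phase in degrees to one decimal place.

16.7°

∠(j2400) = 90.00°
∠(j2400 + 720) = arctan(2400/720) = 73.30°
∠T(j2400) = 90.00° − 73.30° = 16.70°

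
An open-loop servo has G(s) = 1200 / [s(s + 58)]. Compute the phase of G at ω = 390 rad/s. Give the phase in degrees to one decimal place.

∠(j390 + 58) = arctan(390/58) = 81.54°
∠(j390) = 90.00°
∠G(j390) = − (81.54° + 90.00°) = -171.54°

-171.5°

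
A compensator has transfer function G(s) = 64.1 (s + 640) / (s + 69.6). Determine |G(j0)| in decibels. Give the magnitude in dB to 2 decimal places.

55.41 dB

G(0) = 64.1 × 640 / 69.6 = 589.43
20 log₁₀(589.43) = 55.409 dB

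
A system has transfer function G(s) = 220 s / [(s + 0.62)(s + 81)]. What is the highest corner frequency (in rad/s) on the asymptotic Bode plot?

Break frequencies occur at each pole and zero magnitude: 0.62 rad/s, 81 rad/s.
The highest is 81 rad/s.

81 rad/s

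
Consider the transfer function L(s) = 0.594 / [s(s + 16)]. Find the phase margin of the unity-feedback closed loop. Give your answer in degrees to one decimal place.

89.9°

Gain crossover: |L(jω)| = 1 at ω ≈ 0.0371 rad/sec.
∠L(j0.0371) = −90° − arctan(0.0371/16) ≈ -90.13°
PM = 180° + (-90.13°) = 89.87°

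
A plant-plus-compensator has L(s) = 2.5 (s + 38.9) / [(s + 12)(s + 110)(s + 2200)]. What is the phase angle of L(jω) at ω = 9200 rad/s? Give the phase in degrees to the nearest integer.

-166°

∠(j9200 + 38.9) = arctan(9200/38.9) = 89.76°
∠(j9200 + 12) = arctan(9200/12) = 89.93°
∠(j9200 + 110) = arctan(9200/110) = 89.31°
∠(j9200 + 2200) = arctan(9200/2200) = 76.55°
∠L(j9200) = 89.76° − (89.93° + 89.31° + 76.55°) = -166.03°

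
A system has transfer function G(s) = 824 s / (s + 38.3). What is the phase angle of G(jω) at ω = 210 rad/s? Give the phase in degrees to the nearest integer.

∠(j210) = 90.00°
∠(j210 + 38.3) = arctan(210/38.3) = 79.66°
∠G(j210) = 90.00° − 79.66° = 10.34°

10°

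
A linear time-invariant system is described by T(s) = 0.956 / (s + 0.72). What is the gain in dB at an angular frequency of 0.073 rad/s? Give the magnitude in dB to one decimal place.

2.4 dB

|j0.073 + 0.72| = √(0.073² + 0.72²) = 0.7237
|T(j0.073)| = 0.956 / 0.7237 = 1.321
20 log₁₀(1.321) = 2.42 dB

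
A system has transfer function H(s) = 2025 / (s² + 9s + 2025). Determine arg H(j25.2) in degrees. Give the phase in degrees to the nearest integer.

∠[(j25.2)² + 9(j25.2) + 2025] = ∠[1390 + j226.8] = 9.27°
∠H(j25.2) = −9.27° = -9.27°

-9°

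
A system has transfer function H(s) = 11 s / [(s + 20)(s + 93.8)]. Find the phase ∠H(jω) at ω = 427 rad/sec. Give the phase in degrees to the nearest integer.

-75 deg

∠(j427) = 90.00°
∠(j427 + 20) = arctan(427/20) = 87.32°
∠(j427 + 93.8) = arctan(427/93.8) = 77.61°
∠H(j427) = 90.00° − (87.32° + 77.61°) = -74.93°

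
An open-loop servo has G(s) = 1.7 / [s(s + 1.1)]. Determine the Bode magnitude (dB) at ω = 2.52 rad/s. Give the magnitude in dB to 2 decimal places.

-12.20 dB

|j2.52 + 1.1| = √(2.52² + 1.1²) = 2.75
|j2.52| = 2.52
|G(j2.52)| = 1.7 / (2.75 × 2.52) = 0.24534
20 log₁₀(0.24534) = -12.204 dB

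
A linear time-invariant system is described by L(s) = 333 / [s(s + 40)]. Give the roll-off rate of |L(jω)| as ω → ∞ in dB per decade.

-40 dB/decade

With 0 zeros and 2 poles, the high-frequency asymptotic slope is 20 × (0 − 2) = -40 dB/decade.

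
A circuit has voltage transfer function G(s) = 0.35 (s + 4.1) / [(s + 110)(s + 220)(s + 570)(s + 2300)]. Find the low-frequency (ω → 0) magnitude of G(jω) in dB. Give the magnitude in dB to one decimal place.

G(0) = 0.35 × 4.1 / (110 × 220 × 570 × 2300) = 4.5231e-11
20 log₁₀(4.5231e-11) = -206.89 dB

-206.9 dB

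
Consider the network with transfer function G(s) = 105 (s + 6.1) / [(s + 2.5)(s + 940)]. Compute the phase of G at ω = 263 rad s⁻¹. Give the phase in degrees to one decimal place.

-16.4 deg

∠(j263 + 6.1) = arctan(263/6.1) = 88.67°
∠(j263 + 2.5) = arctan(263/2.5) = 89.46°
∠(j263 + 940) = arctan(263/940) = 15.63°
∠G(j263) = 88.67° − (89.46° + 15.63°) = -16.41°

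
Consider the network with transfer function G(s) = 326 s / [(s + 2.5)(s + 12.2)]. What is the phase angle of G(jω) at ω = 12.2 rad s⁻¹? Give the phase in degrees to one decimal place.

∠(j12.2) = 90.00°
∠(j12.2 + 2.5) = arctan(12.2/2.5) = 78.42°
∠(j12.2 + 12.2) = arctan(12.2/12.2) = 45.00°
∠G(j12.2) = 90.00° − (78.42° + 45.00°) = -33.42°

-33.4°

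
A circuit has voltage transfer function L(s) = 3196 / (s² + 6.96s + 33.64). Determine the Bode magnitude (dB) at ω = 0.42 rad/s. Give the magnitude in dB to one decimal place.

|(j0.42)² + 6.96(j0.42) + 33.64| = |33.464 + j2.9232| = 33.59
|L(j0.42)| = 3196 / 33.59 = 95.144
20 log₁₀(95.144) = 39.57 dB

39.6 dB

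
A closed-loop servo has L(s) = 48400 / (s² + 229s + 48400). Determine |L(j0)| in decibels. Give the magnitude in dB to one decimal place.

0.0 dB

L(0) = 48400 / 48400 = 1
20 log₁₀(1) = 0.00 dB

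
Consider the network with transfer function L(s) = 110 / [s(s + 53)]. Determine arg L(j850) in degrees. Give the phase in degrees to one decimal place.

-176.4°

∠(j850 + 53) = arctan(850/53) = 86.43°
∠(j850) = 90.00°
∠L(j850) = − (86.43° + 90.00°) = -176.43°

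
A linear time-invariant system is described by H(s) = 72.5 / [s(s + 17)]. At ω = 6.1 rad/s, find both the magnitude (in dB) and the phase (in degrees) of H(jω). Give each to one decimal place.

|j6.1 + 17| = √(6.1² + 17²) = 18.06
|j6.1| = 6.1
|H(j6.1)| = 72.5 / (18.06 × 6.1) = 0.65805
20 log₁₀(0.65805) = -3.63 dB
∠(j6.1 + 17) = arctan(6.1/17) = 19.74°
∠(j6.1) = 90.00°
∠H(j6.1) = − (19.74° + 90.00°) = -109.74°

|H| = -3.6 dB, ∠H = -109.7 deg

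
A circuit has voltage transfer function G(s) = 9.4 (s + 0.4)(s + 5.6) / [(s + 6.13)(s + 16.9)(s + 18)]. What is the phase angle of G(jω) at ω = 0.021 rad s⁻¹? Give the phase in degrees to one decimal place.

2.9 deg

∠(j0.021 + 0.4) = arctan(0.021/0.4) = 3.01°
∠(j0.021 + 5.6) = arctan(0.021/5.6) = 0.21°
∠(j0.021 + 6.13) = arctan(0.021/6.13) = 0.20°
∠(j0.021 + 16.9) = arctan(0.021/16.9) = 0.07°
∠(j0.021 + 18) = arctan(0.021/18) = 0.07°
∠G(j0.021) = 3.01° + 0.21° − (0.20° + 0.07° + 0.07°) = 2.89°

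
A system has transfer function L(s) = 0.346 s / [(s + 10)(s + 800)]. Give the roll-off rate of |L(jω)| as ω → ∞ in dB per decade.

With 1 zero and 2 poles, the high-frequency asymptotic slope is 20 × (1 − 2) = -20 dB/decade.

-20 dB/decade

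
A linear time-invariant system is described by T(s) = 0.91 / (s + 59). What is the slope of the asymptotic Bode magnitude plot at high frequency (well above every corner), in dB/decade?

-20 dB/decade

With 0 zeros and 1 pole, the high-frequency asymptotic slope is 20 × (0 − 1) = -20 dB/decade.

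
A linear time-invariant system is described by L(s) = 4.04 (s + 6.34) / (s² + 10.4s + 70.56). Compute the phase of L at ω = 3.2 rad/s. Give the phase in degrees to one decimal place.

-2.1°

∠(j3.2 + 6.34) = arctan(3.2/6.34) = 26.78°
∠[(j3.2)² + 10.4(j3.2) + 70.56] = ∠[60.32 + j33.28] = 28.89°
∠L(j3.2) = 26.78° − 28.89° = -2.11°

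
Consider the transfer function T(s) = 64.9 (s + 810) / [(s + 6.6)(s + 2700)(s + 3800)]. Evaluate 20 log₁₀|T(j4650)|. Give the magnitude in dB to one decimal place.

|j4650 + 810| = √(4650² + 810²) = 4720
|j4650 + 6.6| = √(4650² + 6.6²) = 4650
|j4650 + 2700| = √(4650² + 2700²) = 5377
|j4650 + 3800| = √(4650² + 3800²) = 6005
|T(j4650)| = 64.9 × 4720 / (4650 × 5377 × 6005) = 2.0402e-06
20 log₁₀(2.0402e-06) = -113.81 dB

-113.8 dB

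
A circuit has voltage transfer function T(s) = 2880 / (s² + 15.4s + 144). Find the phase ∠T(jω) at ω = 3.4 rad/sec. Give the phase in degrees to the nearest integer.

-22°

∠[(j3.4)² + 15.4(j3.4) + 144] = ∠[132.44 + j52.36] = 21.57°
∠T(j3.4) = −21.57° = -21.57°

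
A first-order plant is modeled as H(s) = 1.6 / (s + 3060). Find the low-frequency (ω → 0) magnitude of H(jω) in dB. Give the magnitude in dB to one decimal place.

H(0) = 1.6 / 3060 = 0.00052288
20 log₁₀(0.00052288) = -65.63 dB

-65.6 dB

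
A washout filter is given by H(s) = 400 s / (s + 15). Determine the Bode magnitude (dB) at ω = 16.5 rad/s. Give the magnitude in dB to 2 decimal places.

49.43 dB

|j16.5| = 16.5
|j16.5 + 15| = √(16.5² + 15²) = 22.3
|H(j16.5)| = 400 × 16.5 / 22.3 = 295.98
20 log₁₀(295.98) = 49.425 dB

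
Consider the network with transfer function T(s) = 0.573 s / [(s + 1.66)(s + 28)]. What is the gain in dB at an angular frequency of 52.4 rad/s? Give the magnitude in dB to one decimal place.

|j52.4| = 52.4
|j52.4 + 1.66| = √(52.4² + 1.66²) = 52.43
|j52.4 + 28| = √(52.4² + 28²) = 59.41
|T(j52.4)| = 0.573 × 52.4 / (52.43 × 59.41) = 0.0096397
20 log₁₀(0.0096397) = -40.32 dB

-40.3 dB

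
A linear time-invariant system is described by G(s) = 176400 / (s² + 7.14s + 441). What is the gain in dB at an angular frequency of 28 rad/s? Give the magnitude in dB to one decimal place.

|(j28)² + 7.14(j28) + 441| = |-343 + j199.92| = 397
|G(j28)| = 176400 / 397 = 444.32
20 log₁₀(444.32) = 52.95 dB

53.0 dB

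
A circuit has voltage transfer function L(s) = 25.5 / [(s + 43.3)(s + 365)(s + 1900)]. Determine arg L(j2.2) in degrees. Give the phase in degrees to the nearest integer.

-3 deg

∠(j2.2 + 43.3) = arctan(2.2/43.3) = 2.91°
∠(j2.2 + 365) = arctan(2.2/365) = 0.35°
∠(j2.2 + 1900) = arctan(2.2/1900) = 0.07°
∠L(j2.2) = − (2.91° + 0.35° + 0.07°) = -3.32°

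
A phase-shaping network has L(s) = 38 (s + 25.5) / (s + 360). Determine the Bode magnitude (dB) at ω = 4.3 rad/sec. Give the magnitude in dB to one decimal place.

8.7 dB

|j4.3 + 25.5| = √(4.3² + 25.5²) = 25.86
|j4.3 + 360| = √(4.3² + 360²) = 360
|L(j4.3)| = 38 × 25.86 / 360 = 2.7295
20 log₁₀(2.7295) = 8.72 dB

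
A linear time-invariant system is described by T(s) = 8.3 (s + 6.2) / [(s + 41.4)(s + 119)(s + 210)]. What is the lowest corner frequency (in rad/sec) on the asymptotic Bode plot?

Break frequencies occur at each pole and zero magnitude: 6.2 rad/sec, 41.4 rad/sec, 119 rad/sec, 210 rad/sec.
The lowest is 6.2 rad/sec.

6.2 rad/sec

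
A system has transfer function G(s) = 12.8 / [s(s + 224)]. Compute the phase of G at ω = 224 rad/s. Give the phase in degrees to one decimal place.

-135.0°

∠(j224 + 224) = arctan(224/224) = 45.00°
∠(j224) = 90.00°
∠G(j224) = − (45.00° + 90.00°) = -135.00°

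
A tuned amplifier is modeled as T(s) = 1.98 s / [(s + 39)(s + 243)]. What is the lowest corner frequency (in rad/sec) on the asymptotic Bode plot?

39 rad/sec

Break frequencies occur at each pole and zero magnitude: 39 rad/sec, 243 rad/sec.
The lowest is 39 rad/sec.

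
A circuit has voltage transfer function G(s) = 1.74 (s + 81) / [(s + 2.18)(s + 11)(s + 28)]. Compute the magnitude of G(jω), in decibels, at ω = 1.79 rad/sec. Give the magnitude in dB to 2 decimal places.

-15.93 dB

|j1.79 + 81| = √(1.79² + 81²) = 81.02
|j1.79 + 2.18| = √(1.79² + 2.18²) = 2.821
|j1.79 + 11| = √(1.79² + 11²) = 11.14
|j1.79 + 28| = √(1.79² + 28²) = 28.06
|G(j1.79)| = 1.74 × 81.02 / (2.821 × 11.14 × 28.06) = 0.15983
20 log₁₀(0.15983) = -15.927 dB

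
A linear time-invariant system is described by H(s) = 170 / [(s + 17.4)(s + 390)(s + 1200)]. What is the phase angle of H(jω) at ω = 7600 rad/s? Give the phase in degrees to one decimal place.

-258.0°

∠(j7600 + 17.4) = arctan(7600/17.4) = 89.87°
∠(j7600 + 390) = arctan(7600/390) = 87.06°
∠(j7600 + 1200) = arctan(7600/1200) = 81.03°
∠H(j7600) = − (89.87° + 87.06° + 81.03°) = -257.96°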